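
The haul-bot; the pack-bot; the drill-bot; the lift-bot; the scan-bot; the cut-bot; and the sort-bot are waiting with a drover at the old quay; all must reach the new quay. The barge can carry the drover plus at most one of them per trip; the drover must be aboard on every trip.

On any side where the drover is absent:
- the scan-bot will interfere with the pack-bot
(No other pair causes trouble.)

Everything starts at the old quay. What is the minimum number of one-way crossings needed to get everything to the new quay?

Counting alone: the drover can take at most 1 across per trip to the new quay, so moving all 7 needs at least 7 loaded trips out, with a return between consecutive ones — at least 13 crossings.
The plan below uses exactly 13 crossings, so it is optimal:
1. Drover goes to the new quay with the pack-bot.
2. Drover goes back to the old quay alone.
3. Drover goes to the new quay with the haul-bot.
4. Drover goes back to the old quay alone.
5. Drover goes to the new quay with the drill-bot.
6. Drover goes back to the old quay alone.
7. Drover goes to the new quay with the lift-bot.
8. Drover goes back to the old quay alone.
9. Drover goes to the new quay with the cut-bot.
10. Drover goes back to the old quay alone.
11. Drover goes to the new quay with the sort-bot.
12. Drover goes back to the old quay alone.
13. Drover goes to the new quay with the scan-bot.

13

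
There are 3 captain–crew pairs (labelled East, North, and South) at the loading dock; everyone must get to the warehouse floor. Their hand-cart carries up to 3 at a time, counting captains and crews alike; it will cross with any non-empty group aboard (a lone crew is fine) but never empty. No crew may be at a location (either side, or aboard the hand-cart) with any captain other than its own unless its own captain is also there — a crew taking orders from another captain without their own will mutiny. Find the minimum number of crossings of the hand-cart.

Counting alone: each trip to the warehouse floor takes at most 3 across and each return brings at least 1 back, so after t trips out (and t−1 returns) at most 3t − (t−1) of the 6 are across; that first reaches 6 at t = 3, so at least 5 crossings are needed.
The plan below uses exactly 5 crossings, so it is optimal:
1. captain East and crew East cross → the warehouse floor.
2. captain East crosses ← the loading dock.
3. captain East, captain North, and captain South cross → the warehouse floor.
4. crew East crosses ← the loading dock.
5. crew East, crew North, and crew South cross → the warehouse floor.

5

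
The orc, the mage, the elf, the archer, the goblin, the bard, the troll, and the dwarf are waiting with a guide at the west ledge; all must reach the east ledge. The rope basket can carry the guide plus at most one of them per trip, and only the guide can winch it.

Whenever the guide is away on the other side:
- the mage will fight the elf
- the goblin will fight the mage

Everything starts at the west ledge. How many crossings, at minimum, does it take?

Counting alone: the guide can take at most 1 across per trip to the east ledge, so moving all 8 needs at least 8 loaded trips out, with a return between consecutive ones — at least 15 crossings.
The safety rule pushes this higher. Following every safe sequence of crossings, the most of the 8 that can be at the east ledge as the rope basket arrives there on crossing 15 is 7 — never all 8.
So no plan with fewer than 17 crossings exists, and this one achieves 17:
1. Guide goes to the east ledge with the mage.
2. Guide goes back to the west ledge alone.
3. Guide goes to the east ledge with the orc.
4. Guide goes back to the west ledge alone.
5. Guide goes to the east ledge with the elf.
6. Guide goes back to the west ledge with the mage.
7. Guide goes to the east ledge with the goblin.
8. Guide goes back to the west ledge alone.
9. Guide goes to the east ledge with the archer.
10. Guide goes back to the west ledge alone.
11. Guide goes to the east ledge with the bard.
12. Guide goes back to the west ledge alone.
13. Guide goes to the east ledge with the troll.
14. Guide goes back to the west ledge alone.
15. Guide goes to the east ledge with the dwarf.
16. Guide goes back to the west ledge alone.
17. Guide goes to the east ledge with the mage.

17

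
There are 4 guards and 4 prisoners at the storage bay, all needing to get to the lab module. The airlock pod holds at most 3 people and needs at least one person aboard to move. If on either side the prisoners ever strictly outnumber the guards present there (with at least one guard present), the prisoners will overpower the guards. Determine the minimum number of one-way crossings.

Counting alone: each trip to the lab module takes at most 3 across and each return brings at least 1 back, so after t trips out (and t−1 returns) at most 3t − (t−1) of the 8 are across; that first reaches 8 at t = 4, so at least 7 crossings are needed.
The safety rule pushes this higher. Following every safe sequence of crossings, the most of the 8 that can be at the lab module as the airlock pod arrives there on crossing 7 is 7 — never all 8.
So no plan with fewer than 9 crossings exists, and this one achieves 9:
1. 2 prisoners → the lab module.  (the storage bay: 4G 2P; the lab module: 0G 2P)
2. 1 prisoner ← the storage bay.  (the storage bay: 4G 3P; the lab module: 0G 1P)
3. 3 prisoners → the lab module.  (the storage bay: 4G 0P; the lab module: 0G 4P)
4. 1 prisoner ← the storage bay.  (the storage bay: 4G 1P; the lab module: 0G 3P)
5. 3 guards → the lab module.  (the storage bay: 1G 1P; the lab module: 3G 3P)
6. 1 guard and 1 prisoner ← the storage bay.  (the storage bay: 2G 2P; the lab module: 2G 2P)
7. 2 guards → the lab module.  (the storage bay: 0G 2P; the lab module: 4G 2P)
8. 1 prisoner ← the storage bay.  (the storage bay: 0G 3P; the lab module: 4G 1P)
9. 3 prisoners → the lab module.  (the storage bay: 0G 0P; the lab module: 4G 4P)

9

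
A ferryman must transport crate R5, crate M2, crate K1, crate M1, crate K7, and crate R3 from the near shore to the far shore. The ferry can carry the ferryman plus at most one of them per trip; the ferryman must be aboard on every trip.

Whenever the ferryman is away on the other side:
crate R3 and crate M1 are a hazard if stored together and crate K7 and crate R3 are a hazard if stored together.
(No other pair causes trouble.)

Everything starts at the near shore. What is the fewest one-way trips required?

13

Counting alone: the ferryman can take at most 1 across per trip to the far shore, so moving all 6 needs at least 6 loaded trips out, with a return between consecutive ones — at least 11 crossings.
The safety rule pushes this higher. Following every safe sequence of crossings, the most of the 6 that can be at the far shore as the ferry arrives there on crossing 11 is 5 — never all 6.
So no plan with fewer than 13 crossings exists, and this one achieves 13:
1. Ferryman goes to the far shore with crate R3.  [the near shore: crate K1, crate K7, crate M1, crate M2, crate R5 | the far shore: crate R3]
2. Ferryman goes back to the near shore alone.  [the near shore: crate K1, crate K7, crate M1, crate M2, crate R5 | the far shore: crate R3]
3. Ferryman goes to the far shore with crate R5.  [the near shore: crate K1, crate K7, crate M1, crate M2 | the far shore: crate R3, crate R5]
4. Ferryman goes back to the near shore alone.  [the near shore: crate K1, crate K7, crate M1, crate M2 | the far shore: crate R3, crate R5]
5. Ferryman goes to the far shore with crate M2.  [the near shore: crate K1, crate K7, crate M1 | the far shore: crate M2, crate R3, crate R5]
6. Ferryman goes back to the near shore alone.  [the near shore: crate K1, crate K7, crate M1 | the far shore: crate M2, crate R3, crate R5]
7. Ferryman goes to the far shore with crate K1.  [the near shore: crate K7, crate M1 | the far shore: crate K1, crate M2, crate R3, crate R5]
8. Ferryman goes back to the near shore alone.  [the near shore: crate K7, crate M1 | the far shore: crate K1, crate M2, crate R3, crate R5]
9. Ferryman goes to the far shore with crate M1.  [the near shore: crate K7 | the far shore: crate K1, crate M1, crate M2, crate R3, crate R5]
10. Ferryman goes back to the near shore with crate R3.  [the near shore: crate K7, crate R3 | the far shore: crate K1, crate M1, crate M2, crate R5]
11. Ferryman goes to the far shore with crate K7.  [the near shore: crate R3 | the far shore: crate K1, crate K7, crate M1, crate M2, crate R5]
12. Ferryman goes back to the near shore alone.  [the near shore: crate R3 | the far shore: crate K1, crate K7, crate M1, crate M2, crate R5]
13. Ferryman goes to the far shore with crate R3.  [the near shore: — | the far shore: crate K1, crate K7, crate M1, crate M2, crate R3, crate R5]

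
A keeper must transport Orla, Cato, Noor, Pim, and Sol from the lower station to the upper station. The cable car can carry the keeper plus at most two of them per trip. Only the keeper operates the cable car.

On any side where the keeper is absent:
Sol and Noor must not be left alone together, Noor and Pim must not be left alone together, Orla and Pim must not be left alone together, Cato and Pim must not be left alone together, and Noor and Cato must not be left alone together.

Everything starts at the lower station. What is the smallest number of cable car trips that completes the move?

Counting alone: the keeper can take at most 2 across per trip to the upper station, so moving all 5 needs at least 3 loaded trips out, with a return between consecutive ones — at least 5 crossings.
The safety rule pushes this higher. Following every safe sequence of crossings, the most of the 5 that can be at the upper station as the cable car arrives there on crossing 5 is 4 — never all 5.
So no plan with fewer than 7 crossings exists, and this one achieves 7:
1. Keeper goes to the upper station with Noor and Pim.
2. Keeper goes back to the lower station with Noor.
3. Keeper goes to the upper station with Noor and Orla.
4. Keeper goes back to the lower station with Pim.
5. Keeper goes to the upper station with Cato and Sol.
6. Keeper goes back to the lower station with Noor.
7. Keeper goes to the upper station with Noor and Pim.

7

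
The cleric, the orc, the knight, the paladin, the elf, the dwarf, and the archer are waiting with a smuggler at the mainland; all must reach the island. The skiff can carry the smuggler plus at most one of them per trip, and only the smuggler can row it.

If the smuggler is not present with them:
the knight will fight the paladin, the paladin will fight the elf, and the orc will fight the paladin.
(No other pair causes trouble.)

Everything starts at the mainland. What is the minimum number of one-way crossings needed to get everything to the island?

impossible

Following every safe sequence of crossings from the start, the most of the 7 that can be at the island as the skiff arrives there on crossings 1, 3, 5, 7, 9 is 1, 2, 3, 4, 5 respectively; the best ever achieved is 5 of 7.
From crossing 11 on, no configuration arises that was not already reachable earlier: only 72 distinct safe configurations (who is on which side, and where the skiff is) can ever be reached, none of them has everyone across, and every continuation just revisits them. So no valid plan exists.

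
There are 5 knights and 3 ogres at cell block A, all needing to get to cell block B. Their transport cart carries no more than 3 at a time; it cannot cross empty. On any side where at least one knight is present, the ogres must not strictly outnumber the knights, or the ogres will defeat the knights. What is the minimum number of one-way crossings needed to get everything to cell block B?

7

Counting alone: each trip to cell block B takes at most 3 across and each return brings at least 1 back, so after t trips out (and t−1 returns) at most 3t − (t−1) of the 8 are across; that first reaches 8 at t = 4, so at least 7 crossings are needed.
The plan below uses exactly 7 crossings, so it is optimal:
1. 2 ogres → cell block B.  (cell block A: 5K 1O; cell block B: 0K 2O)
2. 1 ogre ← cell block A.  (cell block A: 5K 2O; cell block B: 0K 1O)
3. 2 knights and 1 ogre → cell block B.  (cell block A: 3K 1O; cell block B: 2K 2O)
4. 1 ogre ← cell block A.  (cell block A: 3K 2O; cell block B: 2K 1O)
5. 1 knight and 2 ogres → cell block B.  (cell block A: 2K 0O; cell block B: 3K 3O)
6. 1 ogre ← cell block A.  (cell block A: 2K 1O; cell block B: 3K 2O)
7. 2 knights and 1 ogre → cell block B.  (cell block A: 0K 0O; cell block B: 5K 3O)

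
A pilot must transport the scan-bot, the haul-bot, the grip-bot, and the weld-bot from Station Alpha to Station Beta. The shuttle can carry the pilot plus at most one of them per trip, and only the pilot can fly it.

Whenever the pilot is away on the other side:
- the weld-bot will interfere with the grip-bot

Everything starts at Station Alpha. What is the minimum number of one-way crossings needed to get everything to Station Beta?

7

Counting alone: the pilot can take at most 1 across per trip to Station Beta, so moving all 4 needs at least 4 loaded trips out, with a return between consecutive ones — at least 7 crossings.
The plan below uses exactly 7 crossings, so it is optimal:
1. Pilot goes to Station Beta with the grip-bot.  [Station Alpha: the haul-bot, the scan-bot, the weld-bot | Station Beta: the grip-bot]
2. Pilot goes back to Station Alpha alone.  [Station Alpha: the haul-bot, the scan-bot, the weld-bot | Station Beta: the grip-bot]
3. Pilot goes to Station Beta with the scan-bot.  [Station Alpha: the haul-bot, the weld-bot | Station Beta: the grip-bot, the scan-bot]
4. Pilot goes back to Station Alpha alone.  [Station Alpha: the haul-bot, the weld-bot | Station Beta: the grip-bot, the scan-bot]
5. Pilot goes to Station Beta with the haul-bot.  [Station Alpha: the weld-bot | Station Beta: the grip-bot, the haul-bot, the scan-bot]
6. Pilot goes back to Station Alpha alone.  [Station Alpha: the weld-bot | Station Beta: the grip-bot, the haul-bot, the scan-bot]
7. Pilot goes to Station Beta with the weld-bot.  [Station Alpha: — | Station Beta: the grip-bot, the haul-bot, the scan-bot, the weld-bot]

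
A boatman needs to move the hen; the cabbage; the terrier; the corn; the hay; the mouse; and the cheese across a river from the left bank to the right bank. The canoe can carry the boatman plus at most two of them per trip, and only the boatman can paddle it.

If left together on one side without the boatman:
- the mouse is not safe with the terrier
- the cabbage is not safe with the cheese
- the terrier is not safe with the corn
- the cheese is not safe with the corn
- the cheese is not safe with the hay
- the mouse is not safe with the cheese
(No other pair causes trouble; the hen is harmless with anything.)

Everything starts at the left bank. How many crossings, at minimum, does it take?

Counting alone: the boatman can take at most 2 across per trip to the right bank, so moving all 7 needs at least 4 loaded trips out, with a return between consecutive ones — at least 7 crossings.
The safety rule pushes this higher. Following every safe sequence of crossings, the most of the 7 that can be at the right bank as the canoe arrives there on crossing 7 is 6 — never all 7.
So no plan with fewer than 9 crossings exists, and this one achieves 9:
1. Boatman goes to the right bank with the cheese and the terrier.
2. Boatman goes back to the left bank alone.
3. Boatman goes to the right bank with the hen.
4. Boatman goes back to the left bank alone.
5. Boatman goes to the right bank with the cabbage and the corn.
6. Boatman goes back to the left bank with the cheese and the terrier.
7. Boatman goes to the right bank with the hay and the mouse.
8. Boatman goes back to the left bank alone.
9. Boatman goes to the right bank with the cheese and the terrier.

9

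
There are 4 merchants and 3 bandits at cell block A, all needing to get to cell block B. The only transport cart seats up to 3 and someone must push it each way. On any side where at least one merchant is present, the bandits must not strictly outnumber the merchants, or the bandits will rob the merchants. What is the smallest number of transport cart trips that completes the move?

Counting alone: each trip to cell block B takes at most 3 across and each return brings at least 1 back, so after t trips out (and t−1 returns) at most 3t − (t−1) of the 7 are across; that first reaches 7 at t = 3, so at least 5 crossings are needed.
The plan below uses exactly 5 crossings, so it is optimal:
1. 3 bandits → cell block B.  (cell block A: 4M 0B; cell block B: 0M 3B)
2. 1 bandit ← cell block A.  (cell block A: 4M 1B; cell block B: 0M 2B)
3. 3 merchants → cell block B.  (cell block A: 1M 1B; cell block B: 3M 2B)
4. 1 merchant ← cell block A.  (cell block A: 2M 1B; cell block B: 2M 2B)
5. 2 merchants and 1 bandit → cell block B.  (cell block A: 0M 0B; cell block B: 4M 3B)

5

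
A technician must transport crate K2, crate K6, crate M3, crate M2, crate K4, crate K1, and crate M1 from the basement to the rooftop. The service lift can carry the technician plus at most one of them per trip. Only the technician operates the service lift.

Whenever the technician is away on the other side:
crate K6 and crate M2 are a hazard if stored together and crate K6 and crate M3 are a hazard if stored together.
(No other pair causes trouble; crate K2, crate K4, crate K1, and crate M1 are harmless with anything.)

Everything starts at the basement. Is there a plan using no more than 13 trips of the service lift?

No

Counting alone: the technician can take at most 1 across per trip to the rooftop, so moving all 7 needs at least 7 loaded trips out, with a return between consecutive ones — at least 13 crossings.
The safety rule pushes this higher. Following every safe sequence of crossings, the most of the 7 that can be at the rooftop as the service lift arrives there on crossing 13 is 6 — never all 7.
So the move cannot be finished within 13 crossings. (The shortest complete plan takes 15:)
1. Technician goes to the rooftop with crate K6.  [the basement: crate K1, crate K2, crate K4, crate M1, crate M2, crate M3 | the rooftop: crate K6]
2. Technician goes back to the basement alone.  [the basement: crate K1, crate K2, crate K4, crate M1, crate M2, crate M3 | the rooftop: crate K6]
3. Technician goes to the rooftop with crate K2.  [the basement: crate K1, crate K4, crate M1, crate M2, crate M3 | the rooftop: crate K2, crate K6]
4. Technician goes back to the basement alone.  [the basement: crate K1, crate K4, crate M1, crate M2, crate M3 | the rooftop: crate K2, crate K6]
5. Technician goes to the rooftop with crate M3.  [the basement: crate K1, crate K4, crate M1, crate M2 | the rooftop: crate K2, crate K6, crate M3]
6. Technician goes back to the basement with crate K6.  [the basement: crate K1, crate K4, crate K6, crate M1, crate M2 | the rooftop: crate K2, crate M3]
7. Technician goes to the rooftop with crate M2.  [the basement: crate K1, crate K4, crate K6, crate M1 | the rooftop: crate K2, crate M2, crate M3]
8. Technician goes back to the basement alone.  [the basement: crate K1, crate K4, crate K6, crate M1 | the rooftop: crate K2, crate M2, crate M3]
9. Technician goes to the rooftop with crate K4.  [the basement: crate K1, crate K6, crate M1 | the rooftop: crate K2, crate K4, crate M2, crate M3]
10. Technician goes back to the basement alone.  [the basement: crate K1, crate K6, crate M1 | the rooftop: crate K2, crate K4, crate M2, crate M3]
11. Technician goes to the rooftop with crate K1.  [the basement: crate K6, crate M1 | the rooftop: crate K1, crate K2, crate K4, crate M2, crate M3]
12. Technician goes back to the basement alone.  [the basement: crate K6, crate M1 | the rooftop: crate K1, crate K2, crate K4, crate M2, crate M3]
13. Technician goes to the rooftop with crate M1.  [the basement: crate K6 | the rooftop: crate K1, crate K2, crate K4, crate M1, crate M2, crate M3]
14. Technician goes back to the basement alone.  [the basement: crate K6 | the rooftop: crate K1, crate K2, crate K4, crate M1, crate M2, crate M3]
15. Technician goes to the rooftop with crate K6.  [the basement: — | the rooftop: crate K1, crate K2, crate K4, crate K6, crate M1, crate M2, crate M3]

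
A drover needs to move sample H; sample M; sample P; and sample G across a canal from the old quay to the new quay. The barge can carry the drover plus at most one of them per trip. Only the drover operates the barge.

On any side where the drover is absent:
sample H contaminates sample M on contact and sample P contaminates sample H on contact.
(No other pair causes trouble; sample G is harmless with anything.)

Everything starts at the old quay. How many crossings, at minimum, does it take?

Counting alone: the drover can take at most 1 across per trip to the new quay, so moving all 4 needs at least 4 loaded trips out, with a return between consecutive ones — at least 7 crossings.
The safety rule pushes this higher. Following every safe sequence of crossings, the most of the 4 that can be at the new quay as the barge arrives there on crossing 7 is 3 — never all 4.
So no plan with fewer than 9 crossings exists, and this one achieves 9:
1. Drover goes to the new quay with sample H.  [the old quay: sample G, sample M, sample P | the new quay: sample H]
2. Drover goes back to the old quay alone.  [the old quay: sample G, sample M, sample P | the new quay: sample H]
3. Drover goes to the new quay with sample M.  [the old quay: sample G, sample P | the new quay: sample H, sample M]
4. Drover goes back to the old quay with sample H.  [the old quay: sample G, sample H, sample P | the new quay: sample M]
5. Drover goes to the new quay with sample P.  [the old quay: sample G, sample H | the new quay: sample M, sample P]
6. Drover goes back to the old quay alone.  [the old quay: sample G, sample H | the new quay: sample M, sample P]
7. Drover goes to the new quay with sample G.  [the old quay: sample H | the new quay: sample G, sample M, sample P]
8. Drover goes back to the old quay alone.  [the old quay: sample H | the new quay: sample G, sample M, sample P]
9. Drover goes to the new quay with sample H.  [the old quay: — | the new quay: sample G, sample H, sample M, sample P]

9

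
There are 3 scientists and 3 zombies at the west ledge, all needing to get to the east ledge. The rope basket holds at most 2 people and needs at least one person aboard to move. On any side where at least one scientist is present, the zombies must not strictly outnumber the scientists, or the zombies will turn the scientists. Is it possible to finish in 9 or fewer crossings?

No

Counting alone: each trip to the east ledge takes at most 2 across and each return brings at least 1 back, so after t trips out (and t−1 returns) at most 2t − (t−1) of the 6 are across; that first reaches 6 at t = 5, so at least 9 crossings are needed.
The safety rule pushes this higher. Following every safe sequence of crossings, the most of the 6 that can be at the east ledge as the rope basket arrives there on crossing 9 is 5 — never all 6.
So the move cannot be finished within 9 crossings. (The shortest complete plan takes 11:)
1. 2 zombies → the east ledge.  (the west ledge: 3S 1Z; the east ledge: 0S 2Z)
2. 1 zombie ← the west ledge.  (the west ledge: 3S 2Z; the east ledge: 0S 1Z)
3. 2 zombies → the east ledge.  (the west ledge: 3S 0Z; the east ledge: 0S 3Z)
4. 1 zombie ← the west ledge.  (the west ledge: 3S 1Z; the east ledge: 0S 2Z)
5. 2 scientists → the east ledge.  (the west ledge: 1S 1Z; the east ledge: 2S 2Z)
6. 1 scientist and 1 zombie ← the west ledge.  (the west ledge: 2S 2Z; the east ledge: 1S 1Z)
7. 2 scientists → the east ledge.  (the west ledge: 0S 2Z; the east ledge: 3S 1Z)
8. 1 zombie ← the west ledge.  (the west ledge: 0S 3Z; the east ledge: 3S 0Z)
9. 2 zombies → the east ledge.  (the west ledge: 0S 1Z; the east ledge: 3S 2Z)
10. 1 zombie ← the west ledge.  (the west ledge: 0S 2Z; the east ledge: 3S 1Z)
11. 2 zombies → the east ledge.  (the west ledge: 0S 0Z; the east ledge: 3S 3Z)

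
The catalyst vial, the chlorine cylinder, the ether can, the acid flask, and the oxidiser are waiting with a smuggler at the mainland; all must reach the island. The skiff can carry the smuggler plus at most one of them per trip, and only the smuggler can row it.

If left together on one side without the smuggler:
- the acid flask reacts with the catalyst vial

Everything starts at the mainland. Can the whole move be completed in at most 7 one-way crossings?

No

Counting alone: the smuggler can take at most 1 across per trip to the island, so moving all 5 needs at least 5 loaded trips out, with a return between consecutive ones — at least 9 crossings.
Since 7 < 9, 7 crossings cannot be enough. (The shortest complete plan in fact takes 9:)
1. Smuggler goes to the island with the catalyst vial.  [the mainland: the acid flask, the chlorine cylinder, the ether can, the oxidiser | the island: the catalyst vial]
2. Smuggler goes back to the mainland alone.  [the mainland: the acid flask, the chlorine cylinder, the ether can, the oxidiser | the island: the catalyst vial]
3. Smuggler goes to the island with the chlorine cylinder.  [the mainland: the acid flask, the ether can, the oxidiser | the island: the catalyst vial, the chlorine cylinder]
4. Smuggler goes back to the mainland alone.  [the mainland: the acid flask, the ether can, the oxidiser | the island: the catalyst vial, the chlorine cylinder]
5. Smuggler goes to the island with the ether can.  [the mainland: the acid flask, the oxidiser | the island: the catalyst vial, the chlorine cylinder, the ether can]
6. Smuggler goes back to the mainland alone.  [the mainland: the acid flask, the oxidiser | the island: the catalyst vial, the chlorine cylinder, the ether can]
7. Smuggler goes to the island with the oxidiser.  [the mainland: the acid flask | the island: the catalyst vial, the chlorine cylinder, the ether can, the oxidiser]
8. Smuggler goes back to the mainland alone.  [the mainland: the acid flask | the island: the catalyst vial, the chlorine cylinder, the ether can, the oxidiser]
9. Smuggler goes to the island with the acid flask.  [the mainland: — | the island: the acid flask, the catalyst vial, the chlorine cylinder, the ether can, the oxidiser]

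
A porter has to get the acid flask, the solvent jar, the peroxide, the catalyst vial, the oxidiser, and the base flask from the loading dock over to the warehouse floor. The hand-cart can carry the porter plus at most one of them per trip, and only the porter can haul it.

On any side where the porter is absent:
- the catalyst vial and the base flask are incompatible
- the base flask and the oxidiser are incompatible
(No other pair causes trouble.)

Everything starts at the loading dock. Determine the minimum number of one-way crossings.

Counting alone: the porter can take at most 1 across per trip to the warehouse floor, so moving all 6 needs at least 6 loaded trips out, with a return between consecutive ones — at least 11 crossings.
The safety rule pushes this higher. Following every safe sequence of crossings, the most of the 6 that can be at the warehouse floor as the hand-cart arrives there on crossing 11 is 5 — never all 6.
So no plan with fewer than 13 crossings exists, and this one achieves 13:
1. Porter goes to the warehouse floor with the base flask.  [the loading dock: the acid flask, the catalyst vial, the oxidiser, the peroxide, the solvent jar | the warehouse floor: the base flask]
2. Porter goes back to the loading dock alone.  [the loading dock: the acid flask, the catalyst vial, the oxidiser, the peroxide, the solvent jar | the warehouse floor: the base flask]
3. Porter goes to the warehouse floor with the acid flask.  [the loading dock: the catalyst vial, the oxidiser, the peroxide, the solvent jar | the warehouse floor: the acid flask, the base flask]
4. Porter goes back to the loading dock alone.  [the loading dock: the catalyst vial, the oxidiser, the peroxide, the solvent jar | the warehouse floor: the acid flask, the base flask]
5. Porter goes to the warehouse floor with the solvent jar.  [the loading dock: the catalyst vial, the oxidiser, the peroxide | the warehouse floor: the acid flask, the base flask, the solvent jar]
6. Porter goes back to the loading dock alone.  [the loading dock: the catalyst vial, the oxidiser, the peroxide | the warehouse floor: the acid flask, the base flask, the solvent jar]
7. Porter goes to the warehouse floor with the peroxide.  [the loading dock: the catalyst vial, the oxidiser | the warehouse floor: the acid flask, the base flask, the peroxide, the solvent jar]
8. Porter goes back to the loading dock alone.  [the loading dock: the catalyst vial, the oxidiser | the warehouse floor: the acid flask, the base flask, the peroxide, the solvent jar]
9. Porter goes to the warehouse floor with the catalyst vial.  [the loading dock: the oxidiser | the warehouse floor: the acid flask, the base flask, the catalyst vial, the peroxide, the solvent jar]
10. Porter goes back to the loading dock with the base flask.  [the loading dock: the base flask, the oxidiser | the warehouse floor: the acid flask, the catalyst vial, the peroxide, the solvent jar]
11. Porter goes to the warehouse floor with the oxidiser.  [the loading dock: the base flask | the warehouse floor: the acid flask, the catalyst vial, the oxidiser, the peroxide, the solvent jar]
12. Porter goes back to the loading dock alone.  [the loading dock: the base flask | the warehouse floor: the acid flask, the catalyst vial, the oxidiser, the peroxide, the solvent jar]
13. Porter goes to the warehouse floor with the base flask.  [the loading dock: — | the warehouse floor: the acid flask, the base flask, the catalyst vial, the oxidiser, the peroxide, the solvent jar]

13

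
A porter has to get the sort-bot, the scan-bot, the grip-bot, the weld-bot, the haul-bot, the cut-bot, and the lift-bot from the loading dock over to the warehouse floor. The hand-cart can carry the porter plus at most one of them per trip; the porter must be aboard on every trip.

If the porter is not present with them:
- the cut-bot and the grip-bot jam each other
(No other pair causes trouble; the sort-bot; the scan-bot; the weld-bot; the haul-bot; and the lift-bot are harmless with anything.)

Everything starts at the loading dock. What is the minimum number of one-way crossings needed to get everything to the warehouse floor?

Counting alone: the porter can take at most 1 across per trip to the warehouse floor, so moving all 7 needs at least 7 loaded trips out, with a return between consecutive ones — at least 13 crossings.
The plan below uses exactly 13 crossings, so it is optimal:
1. Porter goes to the warehouse floor with the grip-bot.
2. Porter goes back to the loading dock alone.
3. Porter goes to the warehouse floor with the sort-bot.
4. Porter goes back to the loading dock alone.
5. Porter goes to the warehouse floor with the scan-bot.
6. Porter goes back to the loading dock alone.
7. Porter goes to the warehouse floor with the weld-bot.
8. Porter goes back to the loading dock alone.
9. Porter goes to the warehouse floor with the haul-bot.
10. Porter goes back to the loading dock alone.
11. Porter goes to the warehouse floor with the lift-bot.
12. Porter goes back to the loading dock alone.
13. Porter goes to the warehouse floor with the cut-bot.

13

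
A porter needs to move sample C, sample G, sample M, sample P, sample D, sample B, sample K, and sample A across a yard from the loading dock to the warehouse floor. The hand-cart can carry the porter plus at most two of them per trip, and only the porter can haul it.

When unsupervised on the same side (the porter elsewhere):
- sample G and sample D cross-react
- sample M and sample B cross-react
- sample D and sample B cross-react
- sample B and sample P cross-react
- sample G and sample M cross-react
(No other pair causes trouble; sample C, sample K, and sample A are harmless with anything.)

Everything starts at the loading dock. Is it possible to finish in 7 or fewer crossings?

No

Counting alone: the porter can take at most 2 across per trip to the warehouse floor, so moving all 8 needs at least 4 loaded trips out, with a return between consecutive ones — at least 7 crossings.
The safety rule pushes this higher. Following every safe sequence of crossings, the most of the 8 that can be at the warehouse floor as the hand-cart arrives there on crossing 7 is 7 — never all 8.
So the move cannot be finished within 7 crossings. (The shortest complete plan takes 9:)
1. Porter goes to the warehouse floor with sample B and sample G.
2. Porter goes back to the loading dock alone.
3. Porter goes to the warehouse floor with sample C and sample M.
4. Porter goes back to the loading dock with sample B and sample G.
5. Porter goes to the warehouse floor with sample D and sample P.
6. Porter goes back to the loading dock alone.
7. Porter goes to the warehouse floor with sample A and sample K.
8. Porter goes back to the loading dock alone.
9. Porter goes to the warehouse floor with sample B and sample G.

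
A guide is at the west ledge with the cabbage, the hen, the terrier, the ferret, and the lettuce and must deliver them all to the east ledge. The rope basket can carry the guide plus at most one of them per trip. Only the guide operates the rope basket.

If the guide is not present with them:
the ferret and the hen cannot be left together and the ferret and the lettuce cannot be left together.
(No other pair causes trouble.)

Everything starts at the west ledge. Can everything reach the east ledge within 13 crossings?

Yes

Yes — this plan uses 11 crossings (≤ 13):
1. Guide goes to the east ledge with the ferret.  [the west ledge: the cabbage, the hen, the lettuce, the terrier | the east ledge: the ferret]
2. Guide goes back to the west ledge alone.  [the west ledge: the cabbage, the hen, the lettuce, the terrier | the east ledge: the ferret]
3. Guide goes to the east ledge with the cabbage.  [the west ledge: the hen, the lettuce, the terrier | the east ledge: the cabbage, the ferret]
4. Guide goes back to the west ledge alone.  [the west ledge: the hen, the lettuce, the terrier | the east ledge: the cabbage, the ferret]
5. Guide goes to the east ledge with the hen.  [the west ledge: the lettuce, the terrier | the east ledge: the cabbage, the ferret, the hen]
6. Guide goes back to the west ledge with the ferret.  [the west ledge: the ferret, the lettuce, the terrier | the east ledge: the cabbage, the hen]
7. Guide goes to the east ledge with the lettuce.  [the west ledge: the ferret, the terrier | the east ledge: the cabbage, the hen, the lettuce]
8. Guide goes back to the west ledge alone.  [the west ledge: the ferret, the terrier | the east ledge: the cabbage, the hen, the lettuce]
9. Guide goes to the east ledge with the terrier.  [the west ledge: the ferret | the east ledge: the cabbage, the hen, the lettuce, the terrier]
10. Guide goes back to the west ledge alone.  [the west ledge: the ferret | the east ledge: the cabbage, the hen, the lettuce, the terrier]
11. Guide goes to the east ledge with the ferret.  [the west ledge: — | the east ledge: the cabbage, the ferret, the hen, the lettuce, the terrier]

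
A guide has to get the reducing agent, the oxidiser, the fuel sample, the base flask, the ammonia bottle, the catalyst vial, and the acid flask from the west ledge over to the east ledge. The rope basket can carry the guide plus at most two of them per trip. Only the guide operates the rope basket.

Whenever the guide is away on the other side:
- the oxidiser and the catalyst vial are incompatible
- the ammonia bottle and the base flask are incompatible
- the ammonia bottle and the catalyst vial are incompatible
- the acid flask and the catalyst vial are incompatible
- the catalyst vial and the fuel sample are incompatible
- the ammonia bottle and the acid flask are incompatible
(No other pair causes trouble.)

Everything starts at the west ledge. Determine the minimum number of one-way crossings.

11

Counting alone: the guide can take at most 2 across per trip to the east ledge, so moving all 7 needs at least 4 loaded trips out, with a return between consecutive ones — at least 7 crossings.
The safety rule pushes this higher. Following every safe sequence of crossings, the most of the 7 that can be at the east ledge as the rope basket arrives there on crossings 7, 9 is 5, 6 respectively — never all 7.
So no plan with fewer than 11 crossings exists, and this one achieves 11:
1. Guide goes to the east ledge with the ammonia bottle and the catalyst vial.
2. Guide goes back to the west ledge with the ammonia bottle.
3. Guide goes to the east ledge with the ammonia bottle and the reducing agent.
4. Guide goes back to the west ledge with the ammonia bottle.
5. Guide goes to the east ledge with the ammonia bottle and the oxidiser.
6. Guide goes back to the west ledge with the catalyst vial.
7. Guide goes to the east ledge with the catalyst vial and the fuel sample.
8. Guide goes back to the west ledge with the catalyst vial.
9. Guide goes to the east ledge with the acid flask and the base flask.
10. Guide goes back to the west ledge with the ammonia bottle.
11. Guide goes to the east ledge with the ammonia bottle and the catalyst vial.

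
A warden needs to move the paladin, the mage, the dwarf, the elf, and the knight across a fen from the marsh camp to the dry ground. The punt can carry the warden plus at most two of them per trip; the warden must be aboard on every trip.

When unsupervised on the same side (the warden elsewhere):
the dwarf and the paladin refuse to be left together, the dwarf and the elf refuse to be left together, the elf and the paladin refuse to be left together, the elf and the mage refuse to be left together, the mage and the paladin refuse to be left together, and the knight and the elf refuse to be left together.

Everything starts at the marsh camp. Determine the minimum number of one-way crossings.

Counting alone: the warden can take at most 2 across per trip to the dry ground, so moving all 5 needs at least 3 loaded trips out, with a return between consecutive ones — at least 5 crossings.
The safety rule pushes this higher. Following every safe sequence of crossings, the most of the 5 that can be at the dry ground as the punt arrives there on crossing 5 is 4 — never all 5.
So no plan with fewer than 7 crossings exists, and this one achieves 7:
1. Warden goes to the dry ground with the elf and the paladin.  [the marsh camp: the dwarf, the knight, the mage | the dry ground: the elf, the paladin]
2. Warden goes back to the marsh camp with the paladin.  [the marsh camp: the dwarf, the knight, the mage, the paladin | the dry ground: the elf]
3. Warden goes to the dry ground with the knight and the paladin.  [the marsh camp: the dwarf, the mage | the dry ground: the elf, the knight, the paladin]
4. Warden goes back to the marsh camp with the elf.  [the marsh camp: the dwarf, the elf, the mage | the dry ground: the knight, the paladin]
5. Warden goes to the dry ground with the dwarf and the mage.  [the marsh camp: the elf | the dry ground: the dwarf, the knight, the mage, the paladin]
6. Warden goes back to the marsh camp with the paladin.  [the marsh camp: the elf, the paladin | the dry ground: the dwarf, the knight, the mage]
7. Warden goes to the dry ground with the elf and the paladin.  [the marsh camp: — | the dry ground: the dwarf, the elf, the knight, the mage, the paladin]

7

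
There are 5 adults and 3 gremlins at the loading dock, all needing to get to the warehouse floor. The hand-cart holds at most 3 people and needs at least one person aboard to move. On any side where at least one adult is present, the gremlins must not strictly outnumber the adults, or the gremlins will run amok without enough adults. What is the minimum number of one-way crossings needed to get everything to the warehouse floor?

Counting alone: each trip to the warehouse floor takes at most 3 across and each return brings at least 1 back, so after t trips out (and t−1 returns) at most 3t − (t−1) of the 8 are across; that first reaches 8 at t = 4, so at least 7 crossings are needed.
The plan below uses exactly 7 crossings, so it is optimal:
1. 2 gremlins → the warehouse floor.  (the loading dock: 5A 1G; the warehouse floor: 0A 2G)
2. 1 gremlin ← the loading dock.  (the loading dock: 5A 2G; the warehouse floor: 0A 1G)
3. 2 adults and 1 gremlin → the warehouse floor.  (the loading dock: 3A 1G; the warehouse floor: 2A 2G)
4. 1 gremlin ← the loading dock.  (the loading dock: 3A 2G; the warehouse floor: 2A 1G)
5. 1 adult and 2 gremlins → the warehouse floor.  (the loading dock: 2A 0G; the warehouse floor: 3A 3G)
6. 1 gremlin ← the loading dock.  (the loading dock: 2A 1G; the warehouse floor: 3A 2G)
7. 2 adults and 1 gremlin → the warehouse floor.  (the loading dock: 0A 0G; the warehouse floor: 5A 3G)

7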